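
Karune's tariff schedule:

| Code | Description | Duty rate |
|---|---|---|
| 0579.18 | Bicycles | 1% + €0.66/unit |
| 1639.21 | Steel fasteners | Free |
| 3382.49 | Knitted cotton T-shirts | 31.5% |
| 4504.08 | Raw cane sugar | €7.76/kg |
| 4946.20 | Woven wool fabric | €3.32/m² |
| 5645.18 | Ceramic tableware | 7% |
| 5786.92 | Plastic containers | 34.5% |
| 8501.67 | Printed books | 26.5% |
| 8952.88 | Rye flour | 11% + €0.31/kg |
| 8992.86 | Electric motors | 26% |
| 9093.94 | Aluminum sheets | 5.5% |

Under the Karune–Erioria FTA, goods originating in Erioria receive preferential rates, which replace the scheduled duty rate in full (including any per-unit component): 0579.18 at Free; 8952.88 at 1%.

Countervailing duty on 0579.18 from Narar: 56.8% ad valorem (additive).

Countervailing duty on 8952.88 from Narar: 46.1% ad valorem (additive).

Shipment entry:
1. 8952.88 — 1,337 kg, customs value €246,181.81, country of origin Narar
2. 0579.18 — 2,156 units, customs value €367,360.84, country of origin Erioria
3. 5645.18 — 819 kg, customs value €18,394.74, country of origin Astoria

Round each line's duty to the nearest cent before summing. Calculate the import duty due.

Line 1 (8952.88, Narar, 1,337 kg, €246,181.81):
Base rate for 8952.88 is 11% + €0.31/kg.
8952.88 has an FTA preferential rate, but origin Narar is not Erioria; base rate stands.
Additional duty on 8952.88 from Narar: +46.1%. Applied ad valorem rate: 11% + 46.1% = 57.1%.
Duty = €246,181.81 × 57.1% + 1,337 × €0.31 = €140,984.28.
Line 2 (0579.18, Erioria, 2,156 units, €367,360.84):
Base rate for 0579.18 is 1% + €0.66/unit.
Origin Erioria qualifies under the Karune–Erioria agreement and 0579.18 is covered: preferential rate Free applies instead.
The additional-duty order on 0579.18 targets Narar, not Erioria; it does not apply.
Duty = €367,360.84 × 0% = €0.00.
Line 3 (5645.18, Astoria, 819 kg, €18,394.74):
Base rate for 5645.18 is 7%.
Duty = €18,394.74 × 7% = €1,287.63.
Total = €140,984.28 + €0.00 + €1,287.63 = €142,271.91.

€142,271.91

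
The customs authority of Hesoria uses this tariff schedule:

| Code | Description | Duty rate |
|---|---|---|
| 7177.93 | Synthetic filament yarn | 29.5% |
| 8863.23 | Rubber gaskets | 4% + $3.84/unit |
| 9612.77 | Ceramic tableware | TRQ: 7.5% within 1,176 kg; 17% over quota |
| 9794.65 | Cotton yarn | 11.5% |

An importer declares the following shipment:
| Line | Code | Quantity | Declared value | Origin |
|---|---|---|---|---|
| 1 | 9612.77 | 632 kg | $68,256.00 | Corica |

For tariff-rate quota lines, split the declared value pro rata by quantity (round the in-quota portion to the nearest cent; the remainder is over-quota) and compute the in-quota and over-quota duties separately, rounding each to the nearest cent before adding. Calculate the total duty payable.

Line 1 (9612.77, Corica, 632 kg, $68,256.00):
Code 9612.77 is under a tariff-rate quota (threshold 1,176 kg). Quantity 632 kg is within the quota, so the in-quota rate 7.5% applies to the full value.
Duty = $68,256.00 × 7.5% = $5,119.20.

$5,119.20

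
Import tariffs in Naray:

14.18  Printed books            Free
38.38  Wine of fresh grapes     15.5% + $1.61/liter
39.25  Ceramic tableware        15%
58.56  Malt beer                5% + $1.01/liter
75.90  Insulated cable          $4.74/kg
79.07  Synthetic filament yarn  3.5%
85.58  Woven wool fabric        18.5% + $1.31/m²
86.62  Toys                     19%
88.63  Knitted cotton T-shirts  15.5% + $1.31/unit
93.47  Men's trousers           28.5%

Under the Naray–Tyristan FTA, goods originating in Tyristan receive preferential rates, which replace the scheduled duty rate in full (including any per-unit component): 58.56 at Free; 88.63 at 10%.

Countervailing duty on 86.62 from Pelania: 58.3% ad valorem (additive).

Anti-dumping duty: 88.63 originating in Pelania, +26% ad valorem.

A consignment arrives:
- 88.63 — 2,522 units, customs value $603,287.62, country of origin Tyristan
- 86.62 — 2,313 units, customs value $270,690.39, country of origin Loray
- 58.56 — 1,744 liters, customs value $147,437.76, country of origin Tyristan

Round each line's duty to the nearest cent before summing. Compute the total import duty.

$111,759.93

Line 1 (88.63, Tyristan, 2,522 units, $603,287.62):
Base rate for 88.63 is 15.5% + $1.31/unit.
Origin Tyristan qualifies under the Naray–Tyristan agreement and 88.63 is covered: preferential rate 10% applies instead.
The additional-duty order on 88.63 targets Pelania, not Tyristan; it does not apply.
Duty = $603,287.62 × 10% = $60,328.76.
Line 2 (86.62, Loray, 2,313 units, $270,690.39):
Base rate for 86.62 is 19%.
The additional-duty order on 86.62 targets Pelania, not Loray; it does not apply.
Duty = $270,690.39 × 19% = $51,431.17.
Line 3 (58.56, Tyristan, 1,744 liters, $147,437.76):
Base rate for 58.56 is 5% + $1.01/liter.
Origin Tyristan qualifies under the Naray–Tyristan agreement and 58.56 is covered: preferential rate Free applies instead.
Duty = $147,437.76 × 0% = $0.00.
Total = $60,328.76 + $51,431.17 + $0.00 = $111,759.93.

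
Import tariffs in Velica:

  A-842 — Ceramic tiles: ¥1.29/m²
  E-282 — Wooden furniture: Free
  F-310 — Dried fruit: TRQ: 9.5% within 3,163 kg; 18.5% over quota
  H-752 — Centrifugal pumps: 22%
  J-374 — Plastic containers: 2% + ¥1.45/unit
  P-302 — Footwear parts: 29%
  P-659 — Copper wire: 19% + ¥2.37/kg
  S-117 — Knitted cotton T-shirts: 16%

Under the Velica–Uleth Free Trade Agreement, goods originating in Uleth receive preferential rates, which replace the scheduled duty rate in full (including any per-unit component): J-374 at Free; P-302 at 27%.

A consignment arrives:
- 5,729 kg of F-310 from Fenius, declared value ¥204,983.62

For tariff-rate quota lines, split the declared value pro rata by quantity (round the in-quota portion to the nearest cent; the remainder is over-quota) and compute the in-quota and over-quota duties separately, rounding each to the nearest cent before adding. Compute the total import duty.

Line 1 (F-310, Fenius, 5,729 kg, ¥204,983.62):
Code F-310 is under a tariff-rate quota (threshold 3,163 kg). In-quota: 3,163 kg at 9.5%; over-quota: 2,566 kg at 18.5%.
Pro-rata value split: in-quota = ¥204,983.62 × 3,163/5,729 = ¥113,172.14; over-quota = ¥204,983.62 − ¥113,172.14 = ¥91,811.48.
In-quota duty = ¥113,172.14 × 9.5% = ¥10,751.35. Over-quota duty = ¥91,811.48 × 18.5% = ¥16,985.12.
Line duty = ¥10,751.35 + ¥16,985.12 = ¥27,736.47.

¥27,736.47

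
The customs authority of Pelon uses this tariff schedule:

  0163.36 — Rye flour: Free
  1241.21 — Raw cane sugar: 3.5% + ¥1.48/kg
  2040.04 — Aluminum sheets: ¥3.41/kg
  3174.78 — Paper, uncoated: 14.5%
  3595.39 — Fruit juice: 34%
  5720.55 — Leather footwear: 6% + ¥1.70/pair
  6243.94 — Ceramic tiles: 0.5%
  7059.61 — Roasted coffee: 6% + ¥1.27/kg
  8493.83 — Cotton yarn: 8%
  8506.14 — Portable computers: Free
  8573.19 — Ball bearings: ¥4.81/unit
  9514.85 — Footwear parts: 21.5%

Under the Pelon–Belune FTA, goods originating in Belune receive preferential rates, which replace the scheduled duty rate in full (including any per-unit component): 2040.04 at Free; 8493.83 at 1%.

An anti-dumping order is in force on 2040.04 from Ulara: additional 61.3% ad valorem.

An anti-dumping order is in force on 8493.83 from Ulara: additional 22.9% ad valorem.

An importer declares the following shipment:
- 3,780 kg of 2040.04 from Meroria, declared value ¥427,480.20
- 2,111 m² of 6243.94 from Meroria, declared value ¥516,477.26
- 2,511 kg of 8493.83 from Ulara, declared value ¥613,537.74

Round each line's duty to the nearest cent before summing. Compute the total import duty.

¥205,055.35

Line 1 (2040.04, Meroria, 3,780 kg, ¥427,480.20):
Base rate for 2040.04 is ¥3.41/kg.
2040.04 has an FTA preferential rate, but origin Meroria is not Belune; base rate stands.
The additional-duty order on 2040.04 targets Ulara, not Meroria; it does not apply.
Duty = 3,780 × ¥3.41 = ¥12,889.80.
Line 2 (6243.94, Meroria, 2,111 m², ¥516,477.26):
Base rate for 6243.94 is 0.5%.
Duty = ¥516,477.26 × 0.5% = ¥2,582.39.
Line 3 (8493.83, Ulara, 2,511 kg, ¥613,537.74):
Base rate for 8493.83 is 8%.
8493.83 has an FTA preferential rate, but origin Ulara is not Belune; base rate stands.
Additional duty on 8493.83 from Ulara: +22.9%. Applied ad valorem rate: 8% + 22.9% = 30.9%.
Duty = ¥613,537.74 × 30.9% = ¥189,583.16.
Total = ¥12,889.80 + ¥2,582.39 + ¥189,583.16 = ¥205,055.35.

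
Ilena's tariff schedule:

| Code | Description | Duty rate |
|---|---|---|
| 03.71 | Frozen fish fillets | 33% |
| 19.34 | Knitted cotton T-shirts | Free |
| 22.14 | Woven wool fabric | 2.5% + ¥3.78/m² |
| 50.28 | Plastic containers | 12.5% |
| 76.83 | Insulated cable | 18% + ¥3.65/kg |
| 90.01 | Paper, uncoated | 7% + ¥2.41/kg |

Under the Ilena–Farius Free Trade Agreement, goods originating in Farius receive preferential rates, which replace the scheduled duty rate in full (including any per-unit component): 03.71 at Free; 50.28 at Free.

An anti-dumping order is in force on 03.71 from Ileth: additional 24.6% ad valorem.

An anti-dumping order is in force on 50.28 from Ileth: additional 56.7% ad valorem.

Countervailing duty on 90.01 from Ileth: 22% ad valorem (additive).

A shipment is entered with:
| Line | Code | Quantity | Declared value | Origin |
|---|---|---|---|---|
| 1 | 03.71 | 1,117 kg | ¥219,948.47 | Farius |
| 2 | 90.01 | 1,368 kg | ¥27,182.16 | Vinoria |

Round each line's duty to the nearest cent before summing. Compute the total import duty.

Line 1 (03.71, Farius, 1,117 kg, ¥219,948.47):
Base rate for 03.71 is 33%.
Origin Farius qualifies under the Ilena–Farius agreement and 03.71 is covered: preferential rate Free applies instead.
The additional-duty order on 03.71 targets Ileth, not Farius; it does not apply.
Duty = ¥219,948.47 × 0% = ¥0.00.
Line 2 (90.01, Vinoria, 1,368 kg, ¥27,182.16):
Base rate for 90.01 is 7% + ¥2.41/kg.
The additional-duty order on 90.01 targets Ileth, not Vinoria; it does not apply.
Duty = ¥27,182.16 × 7% + 1,368 × ¥2.41 = ¥5,199.63.
Total = ¥0.00 + ¥5,199.63 = ¥5,199.63.

¥5,199.63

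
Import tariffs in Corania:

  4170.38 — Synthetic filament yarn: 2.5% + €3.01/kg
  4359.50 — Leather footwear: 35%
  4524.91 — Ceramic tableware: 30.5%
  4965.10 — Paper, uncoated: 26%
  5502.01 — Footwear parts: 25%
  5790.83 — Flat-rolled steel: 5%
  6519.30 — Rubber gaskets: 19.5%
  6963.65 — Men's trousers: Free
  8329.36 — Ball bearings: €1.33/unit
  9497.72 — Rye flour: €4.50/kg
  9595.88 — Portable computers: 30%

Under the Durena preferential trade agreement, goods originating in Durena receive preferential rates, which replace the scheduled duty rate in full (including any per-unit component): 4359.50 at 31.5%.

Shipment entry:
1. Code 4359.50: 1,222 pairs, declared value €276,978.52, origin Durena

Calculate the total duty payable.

Line 1 (4359.50, Durena, 1,222 pairs, €276,978.52):
Base rate for 4359.50 is 35%.
Origin Durena qualifies under the Corania–Durena agreement and 4359.50 is covered: preferential rate 31.5% applies instead.
Duty = €276,978.52 × 31.5% = €87,248.23.

€87,248.23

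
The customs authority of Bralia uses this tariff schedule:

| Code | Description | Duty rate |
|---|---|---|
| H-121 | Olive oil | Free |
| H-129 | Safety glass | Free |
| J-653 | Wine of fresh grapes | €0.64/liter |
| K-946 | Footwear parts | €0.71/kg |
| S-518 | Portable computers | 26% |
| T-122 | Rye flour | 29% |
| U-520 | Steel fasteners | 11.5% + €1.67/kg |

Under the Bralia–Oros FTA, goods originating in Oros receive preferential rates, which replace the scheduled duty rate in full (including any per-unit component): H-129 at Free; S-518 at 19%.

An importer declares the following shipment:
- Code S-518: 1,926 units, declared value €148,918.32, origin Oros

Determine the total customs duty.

Line 1 (S-518, Oros, 1,926 units, €148,918.32):
Base rate for S-518 is 26%.
Origin Oros qualifies under the Bralia–Oros agreement and S-518 is covered: preferential rate 19% applies instead.
Duty = €148,918.32 × 19% = €28,294.48.

€28,294.48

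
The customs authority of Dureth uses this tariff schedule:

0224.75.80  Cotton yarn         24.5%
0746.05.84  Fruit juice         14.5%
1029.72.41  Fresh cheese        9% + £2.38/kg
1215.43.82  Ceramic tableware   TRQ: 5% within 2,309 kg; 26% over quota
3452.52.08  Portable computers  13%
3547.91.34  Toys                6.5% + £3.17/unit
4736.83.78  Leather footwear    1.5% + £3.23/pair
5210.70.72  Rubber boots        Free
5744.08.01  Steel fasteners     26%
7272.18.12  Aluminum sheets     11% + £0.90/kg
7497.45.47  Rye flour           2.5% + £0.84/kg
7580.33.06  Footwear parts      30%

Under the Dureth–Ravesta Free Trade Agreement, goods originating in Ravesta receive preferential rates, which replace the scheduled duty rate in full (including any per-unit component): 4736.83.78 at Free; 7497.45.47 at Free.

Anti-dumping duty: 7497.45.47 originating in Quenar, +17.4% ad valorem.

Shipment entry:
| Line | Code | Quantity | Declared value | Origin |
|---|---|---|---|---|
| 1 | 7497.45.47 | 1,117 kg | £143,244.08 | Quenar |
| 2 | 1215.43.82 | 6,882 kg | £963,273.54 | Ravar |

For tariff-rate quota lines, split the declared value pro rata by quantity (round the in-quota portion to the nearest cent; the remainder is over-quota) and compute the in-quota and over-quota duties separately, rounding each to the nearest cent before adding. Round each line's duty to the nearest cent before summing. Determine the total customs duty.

Line 1 (7497.45.47, Quenar, 1,117 kg, £143,244.08):
Base rate for 7497.45.47 is 2.5% + £0.84/kg.
7497.45.47 has an FTA preferential rate, but origin Quenar is not Ravesta; base rate stands.
Additional duty on 7497.45.47 from Quenar: +17.4%. Applied ad valorem rate: 2.5% + 17.4% = 19.9%.
Duty = £143,244.08 × 19.9% + 1,117 × £0.84 = £29,443.85.
Line 2 (1215.43.82, Ravar, 6,882 kg, £963,273.54):
Code 1215.43.82 is under a tariff-rate quota (threshold 2,309 kg). In-quota: 2,309 kg at 5%; over-quota: 4,573 kg at 26%.
Pro-rata value split: in-quota = £963,273.54 × 2,309/6,882 = £323,190.73; over-quota = £963,273.54 − £323,190.73 = £640,082.81.
In-quota duty = £323,190.73 × 5% = £16,159.54. Over-quota duty = £640,082.81 × 26% = £166,421.53.
Line duty = £16,159.54 + £166,421.53 = £182,581.07.
Total = £29,443.85 + £182,581.07 = £212,024.92.

£212,024.92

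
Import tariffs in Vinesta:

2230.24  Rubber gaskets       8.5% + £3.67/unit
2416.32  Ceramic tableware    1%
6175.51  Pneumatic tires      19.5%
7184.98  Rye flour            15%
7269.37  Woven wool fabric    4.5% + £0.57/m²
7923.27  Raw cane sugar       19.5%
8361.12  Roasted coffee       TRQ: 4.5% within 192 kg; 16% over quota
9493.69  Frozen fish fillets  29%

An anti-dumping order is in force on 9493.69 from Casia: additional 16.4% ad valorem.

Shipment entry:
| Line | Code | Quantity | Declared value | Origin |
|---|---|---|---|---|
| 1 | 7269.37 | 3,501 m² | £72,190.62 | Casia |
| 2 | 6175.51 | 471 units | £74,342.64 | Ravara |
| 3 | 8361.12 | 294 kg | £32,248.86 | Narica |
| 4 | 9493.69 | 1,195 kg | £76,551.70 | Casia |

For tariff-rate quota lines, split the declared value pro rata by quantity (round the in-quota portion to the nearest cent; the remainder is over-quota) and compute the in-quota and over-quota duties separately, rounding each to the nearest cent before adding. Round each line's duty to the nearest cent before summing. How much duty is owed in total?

£57,233.29

Line 1 (7269.37, Casia, 3,501 m², £72,190.62):
Base rate for 7269.37 is 4.5% + £0.57/m².
Duty = £72,190.62 × 4.5% + 3,501 × £0.57 = £5,244.15.
Line 2 (6175.51, Ravara, 471 units, £74,342.64):
Base rate for 6175.51 is 19.5%.
Duty = £74,342.64 × 19.5% = £14,496.81.
Line 3 (8361.12, Narica, 294 kg, £32,248.86):
Code 8361.12 is under a tariff-rate quota (threshold 192 kg). In-quota: 192 kg at 4.5%; over-quota: 102 kg at 16%.
Pro-rata value split: in-quota = £32,248.86 × 192/294 = £21,060.48; over-quota = £32,248.86 − £21,060.48 = £11,188.38.
In-quota duty = £21,060.48 × 4.5% = £947.72. Over-quota duty = £11,188.38 × 16% = £1,790.14.
Line duty = £947.72 + £1,790.14 = £2,737.86.
Line 4 (9493.69, Casia, 1,195 kg, £76,551.70):
Base rate for 9493.69 is 29%.
Additional duty on 9493.69 from Casia: +16.4%. Applied ad valorem rate: 29% + 16.4% = 45.4%.
Duty = £76,551.70 × 45.4% = £34,754.47.
Total = £5,244.15 + £14,496.81 + £2,737.86 + £34,754.47 = £57,233.29.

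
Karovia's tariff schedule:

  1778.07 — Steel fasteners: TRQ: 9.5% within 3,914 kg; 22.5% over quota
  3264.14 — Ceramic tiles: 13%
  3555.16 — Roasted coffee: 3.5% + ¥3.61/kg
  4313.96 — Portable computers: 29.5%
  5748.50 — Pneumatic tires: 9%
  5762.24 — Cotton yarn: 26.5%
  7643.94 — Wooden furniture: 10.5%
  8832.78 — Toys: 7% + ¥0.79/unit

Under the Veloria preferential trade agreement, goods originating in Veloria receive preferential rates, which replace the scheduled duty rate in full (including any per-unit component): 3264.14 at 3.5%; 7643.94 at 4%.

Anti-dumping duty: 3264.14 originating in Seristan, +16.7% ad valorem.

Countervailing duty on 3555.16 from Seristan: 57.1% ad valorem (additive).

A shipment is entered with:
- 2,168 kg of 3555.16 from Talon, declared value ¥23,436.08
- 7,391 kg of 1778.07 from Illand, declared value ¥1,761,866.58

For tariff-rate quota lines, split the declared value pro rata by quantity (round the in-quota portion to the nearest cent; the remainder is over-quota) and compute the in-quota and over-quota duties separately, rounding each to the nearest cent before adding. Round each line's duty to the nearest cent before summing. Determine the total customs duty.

Line 1 (3555.16, Talon, 2,168 kg, ¥23,436.08):
Base rate for 3555.16 is 3.5% + ¥3.61/kg.
The additional-duty order on 3555.16 targets Seristan, not Talon; it does not apply.
Duty = ¥23,436.08 × 3.5% + 2,168 × ¥3.61 = ¥8,646.74.
Line 2 (1778.07, Illand, 7,391 kg, ¥1,761,866.58):
Code 1778.07 is under a tariff-rate quota (threshold 3,914 kg). In-quota: 3,914 kg at 9.5%; over-quota: 3,477 kg at 22.5%.
Pro-rata value split: in-quota = ¥1,761,866.58 × 3,914/7,391 = ¥933,019.32; over-quota = ¥1,761,866.58 − ¥933,019.32 = ¥828,847.26.
In-quota duty = ¥933,019.32 × 9.5% = ¥88,636.84. Over-quota duty = ¥828,847.26 × 22.5% = ¥186,490.63.
Line duty = ¥88,636.84 + ¥186,490.63 = ¥275,127.47.
Total = ¥8,646.74 + ¥275,127.47 = ¥283,774.21.

¥283,774.21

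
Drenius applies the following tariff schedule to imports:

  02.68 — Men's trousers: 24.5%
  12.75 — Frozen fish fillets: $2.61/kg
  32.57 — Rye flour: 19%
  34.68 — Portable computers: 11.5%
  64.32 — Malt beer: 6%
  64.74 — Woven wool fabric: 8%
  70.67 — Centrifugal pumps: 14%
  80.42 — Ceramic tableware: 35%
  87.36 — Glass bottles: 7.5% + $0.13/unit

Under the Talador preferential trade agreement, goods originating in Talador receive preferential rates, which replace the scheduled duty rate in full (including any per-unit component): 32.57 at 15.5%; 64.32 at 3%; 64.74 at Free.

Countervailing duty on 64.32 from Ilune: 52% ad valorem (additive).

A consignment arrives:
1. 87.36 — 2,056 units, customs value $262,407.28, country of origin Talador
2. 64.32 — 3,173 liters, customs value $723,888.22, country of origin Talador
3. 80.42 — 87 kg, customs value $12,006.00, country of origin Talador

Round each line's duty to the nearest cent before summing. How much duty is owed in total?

Line 1 (87.36, Talador, 2,056 units, $262,407.28):
Base rate for 87.36 is 7.5% + $0.13/unit.
Origin Talador is the FTA partner but 87.36 is not on the preference list; base rate stands.
Duty = $262,407.28 × 7.5% + 2,056 × $0.13 = $19,947.83.
Line 2 (64.32, Talador, 3,173 liters, $723,888.22):
Base rate for 64.32 is 6%.
Origin Talador qualifies under the Drenius–Talador agreement and 64.32 is covered: preferential rate 3% applies instead.
The additional-duty order on 64.32 targets Ilune, not Talador; it does not apply.
Duty = $723,888.22 × 3% = $21,716.65.
Line 3 (80.42, Talador, 87 kg, $12,006.00):
Base rate for 80.42 is 35%.
Origin Talador is the FTA partner but 80.42 is not on the preference list; base rate stands.
Duty = $12,006.00 × 35% = $4,202.10.
Total = $19,947.83 + $21,716.65 + $4,202.10 = $45,866.58.

$45,866.58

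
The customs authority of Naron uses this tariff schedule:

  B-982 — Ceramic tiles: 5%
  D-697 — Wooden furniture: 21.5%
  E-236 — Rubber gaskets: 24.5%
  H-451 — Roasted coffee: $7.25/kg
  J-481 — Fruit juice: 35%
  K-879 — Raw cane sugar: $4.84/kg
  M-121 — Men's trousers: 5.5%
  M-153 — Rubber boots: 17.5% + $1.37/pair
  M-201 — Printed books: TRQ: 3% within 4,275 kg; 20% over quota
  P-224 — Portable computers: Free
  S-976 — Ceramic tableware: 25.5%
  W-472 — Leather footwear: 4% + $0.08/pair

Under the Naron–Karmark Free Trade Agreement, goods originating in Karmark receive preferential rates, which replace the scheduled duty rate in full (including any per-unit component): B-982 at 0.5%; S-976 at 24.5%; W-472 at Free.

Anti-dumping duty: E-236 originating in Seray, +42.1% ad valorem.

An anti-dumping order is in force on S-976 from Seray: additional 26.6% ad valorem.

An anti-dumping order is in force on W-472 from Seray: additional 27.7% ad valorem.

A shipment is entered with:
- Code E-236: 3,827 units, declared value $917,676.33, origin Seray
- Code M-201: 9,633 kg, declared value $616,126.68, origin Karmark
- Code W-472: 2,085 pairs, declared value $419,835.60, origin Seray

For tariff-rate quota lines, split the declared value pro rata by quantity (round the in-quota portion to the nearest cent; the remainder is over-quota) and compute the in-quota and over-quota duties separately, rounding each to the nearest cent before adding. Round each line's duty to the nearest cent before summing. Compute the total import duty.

Line 1 (E-236, Seray, 3,827 units, $917,676.33):
Base rate for E-236 is 24.5%.
Additional duty on E-236 from Seray: +42.1%. Applied ad valorem rate: 24.5% + 42.1% = 66.6%.
Duty = $917,676.33 × 66.6% = $611,172.44.
Line 2 (M-201, Karmark, 9,633 kg, $616,126.68):
Code M-201 is under a tariff-rate quota (threshold 4,275 kg). In-quota: 4,275 kg at 3%; over-quota: 5,358 kg at 20%.
Pro-rata value split: in-quota = $616,126.68 × 4,275/9,633 = $273,429.00; over-quota = $616,126.68 − $273,429.00 = $342,697.68.
In-quota duty = $273,429.00 × 3% = $8,202.87. Over-quota duty = $342,697.68 × 20% = $68,539.54.
Line duty = $8,202.87 + $68,539.54 = $76,742.41.
Line 3 (W-472, Seray, 2,085 pairs, $419,835.60):
Base rate for W-472 is 4% + $0.08/pair.
W-472 has an FTA preferential rate, but origin Seray is not Karmark; base rate stands.
Additional duty on W-472 from Seray: +27.7%. Applied ad valorem rate: 4% + 27.7% = 31.7%.
Duty = $419,835.60 × 31.7% + 2,085 × $0.08 = $133,254.69.
Total = $611,172.44 + $76,742.41 + $133,254.69 = $821,169.54.

$821,169.54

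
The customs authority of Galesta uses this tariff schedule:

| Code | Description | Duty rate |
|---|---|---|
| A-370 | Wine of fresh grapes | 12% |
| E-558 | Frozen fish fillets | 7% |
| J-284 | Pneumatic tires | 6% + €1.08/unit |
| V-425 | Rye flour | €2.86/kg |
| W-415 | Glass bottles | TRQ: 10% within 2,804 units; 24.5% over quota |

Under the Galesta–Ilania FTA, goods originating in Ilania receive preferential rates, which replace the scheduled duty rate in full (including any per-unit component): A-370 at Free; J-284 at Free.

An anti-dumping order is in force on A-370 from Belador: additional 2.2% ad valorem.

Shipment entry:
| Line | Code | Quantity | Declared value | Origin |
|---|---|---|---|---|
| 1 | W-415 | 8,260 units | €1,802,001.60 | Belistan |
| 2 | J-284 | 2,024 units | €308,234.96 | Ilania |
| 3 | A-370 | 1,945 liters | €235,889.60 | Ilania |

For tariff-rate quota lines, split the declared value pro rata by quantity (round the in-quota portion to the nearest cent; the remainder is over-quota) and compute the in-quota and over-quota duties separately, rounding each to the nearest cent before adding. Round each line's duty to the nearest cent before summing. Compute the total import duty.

€352,790.90

Line 1 (W-415, Belistan, 8,260 units, €1,802,001.60):
Code W-415 is under a tariff-rate quota (threshold 2,804 units). In-quota: 2,804 units at 10%; over-quota: 5,456 units at 24.5%.
Pro-rata value split: in-quota = €1,802,001.60 × 2,804/8,260 = €611,720.64; over-quota = €1,802,001.60 − €611,720.64 = €1,190,280.96.
In-quota duty = €611,720.64 × 10% = €61,172.06. Over-quota duty = €1,190,280.96 × 24.5% = €291,618.84.
Line duty = €61,172.06 + €291,618.84 = €352,790.90.
Line 2 (J-284, Ilania, 2,024 units, €308,234.96):
Base rate for J-284 is 6% + €1.08/unit.
Origin Ilania qualifies under the Galesta–Ilania agreement and J-284 is covered: preferential rate Free applies instead.
Duty = €308,234.96 × 0% = €0.00.
Line 3 (A-370, Ilania, 1,945 liters, €235,889.60):
Base rate for A-370 is 12%.
Origin Ilania qualifies under the Galesta–Ilania agreement and A-370 is covered: preferential rate Free applies instead.
The additional-duty order on A-370 targets Belador, not Ilania; it does not apply.
Duty = €235,889.60 × 0% = €0.00.
Total = €352,790.90 + €0.00 + €0.00 = €352,790.90.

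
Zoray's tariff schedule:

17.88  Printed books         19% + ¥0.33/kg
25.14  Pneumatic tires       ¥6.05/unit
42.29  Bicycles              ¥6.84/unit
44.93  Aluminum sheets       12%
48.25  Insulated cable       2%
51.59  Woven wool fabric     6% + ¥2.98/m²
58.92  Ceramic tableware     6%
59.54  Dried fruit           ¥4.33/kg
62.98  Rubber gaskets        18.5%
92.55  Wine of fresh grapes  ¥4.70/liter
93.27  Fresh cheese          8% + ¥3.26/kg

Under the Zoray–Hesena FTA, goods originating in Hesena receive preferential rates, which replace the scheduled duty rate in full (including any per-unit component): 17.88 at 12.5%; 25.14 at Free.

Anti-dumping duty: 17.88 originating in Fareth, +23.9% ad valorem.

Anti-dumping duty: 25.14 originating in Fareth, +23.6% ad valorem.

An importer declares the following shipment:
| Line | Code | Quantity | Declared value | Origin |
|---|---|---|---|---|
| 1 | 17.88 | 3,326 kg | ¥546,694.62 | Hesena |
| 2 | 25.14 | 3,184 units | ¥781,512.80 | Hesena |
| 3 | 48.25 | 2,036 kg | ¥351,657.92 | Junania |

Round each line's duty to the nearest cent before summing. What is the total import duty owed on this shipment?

Line 1 (17.88, Hesena, 3,326 kg, ¥546,694.62):
Base rate for 17.88 is 19% + ¥0.33/kg.
Origin Hesena qualifies under the Zoray–Hesena agreement and 17.88 is covered: preferential rate 12.5% applies instead.
The additional-duty order on 17.88 targets Fareth, not Hesena; it does not apply.
Duty = ¥546,694.62 × 12.5% = ¥68,336.83.
Line 2 (25.14, Hesena, 3,184 units, ¥781,512.80):
Base rate for 25.14 is ¥6.05/unit.
Origin Hesena qualifies under the Zoray–Hesena agreement and 25.14 is covered: preferential rate Free applies instead.
The additional-duty order on 25.14 targets Fareth, not Hesena; it does not apply.
Duty = ¥781,512.80 × 0% = ¥0.00.
Line 3 (48.25, Junania, 2,036 kg, ¥351,657.92):
Base rate for 48.25 is 2%.
Duty = ¥351,657.92 × 2% = ¥7,033.16.
Total = ¥68,336.83 + ¥0.00 + ¥7,033.16 = ¥75,369.99.

¥75,369.99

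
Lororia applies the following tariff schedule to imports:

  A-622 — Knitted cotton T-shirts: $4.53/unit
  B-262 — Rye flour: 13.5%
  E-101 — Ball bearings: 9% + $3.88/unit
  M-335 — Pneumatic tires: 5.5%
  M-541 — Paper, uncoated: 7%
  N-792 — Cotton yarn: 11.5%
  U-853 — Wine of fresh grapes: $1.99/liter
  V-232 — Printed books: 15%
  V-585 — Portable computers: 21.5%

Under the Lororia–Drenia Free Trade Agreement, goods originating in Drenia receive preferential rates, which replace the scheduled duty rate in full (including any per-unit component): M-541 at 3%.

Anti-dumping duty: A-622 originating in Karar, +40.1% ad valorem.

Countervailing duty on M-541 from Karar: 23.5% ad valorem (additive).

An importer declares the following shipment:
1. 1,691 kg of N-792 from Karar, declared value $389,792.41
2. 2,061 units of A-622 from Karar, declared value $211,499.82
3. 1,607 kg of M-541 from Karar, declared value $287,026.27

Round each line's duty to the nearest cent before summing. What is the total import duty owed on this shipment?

Line 1 (N-792, Karar, 1,691 kg, $389,792.41):
Base rate for N-792 is 11.5%.
Duty = $389,792.41 × 11.5% = $44,826.13.
Line 2 (A-622, Karar, 2,061 units, $211,499.82):
Base rate for A-622 is $4.53/unit.
Additional duty on A-622 from Karar: +40.1% ad valorem. Applied ad valorem rate = 40.1%.
Duty = $211,499.82 × 40.1% + 2,061 × $4.53 = $94,147.76.
Line 3 (M-541, Karar, 1,607 kg, $287,026.27):
Base rate for M-541 is 7%.
M-541 has an FTA preferential rate, but origin Karar is not Drenia; base rate stands.
Additional duty on M-541 from Karar: +23.5%. Applied ad valorem rate: 7% + 23.5% = 30.5%.
Duty = $287,026.27 × 30.5% = $87,543.01.
Total = $44,826.13 + $94,147.76 + $87,543.01 = $226,516.90.

$226,516.90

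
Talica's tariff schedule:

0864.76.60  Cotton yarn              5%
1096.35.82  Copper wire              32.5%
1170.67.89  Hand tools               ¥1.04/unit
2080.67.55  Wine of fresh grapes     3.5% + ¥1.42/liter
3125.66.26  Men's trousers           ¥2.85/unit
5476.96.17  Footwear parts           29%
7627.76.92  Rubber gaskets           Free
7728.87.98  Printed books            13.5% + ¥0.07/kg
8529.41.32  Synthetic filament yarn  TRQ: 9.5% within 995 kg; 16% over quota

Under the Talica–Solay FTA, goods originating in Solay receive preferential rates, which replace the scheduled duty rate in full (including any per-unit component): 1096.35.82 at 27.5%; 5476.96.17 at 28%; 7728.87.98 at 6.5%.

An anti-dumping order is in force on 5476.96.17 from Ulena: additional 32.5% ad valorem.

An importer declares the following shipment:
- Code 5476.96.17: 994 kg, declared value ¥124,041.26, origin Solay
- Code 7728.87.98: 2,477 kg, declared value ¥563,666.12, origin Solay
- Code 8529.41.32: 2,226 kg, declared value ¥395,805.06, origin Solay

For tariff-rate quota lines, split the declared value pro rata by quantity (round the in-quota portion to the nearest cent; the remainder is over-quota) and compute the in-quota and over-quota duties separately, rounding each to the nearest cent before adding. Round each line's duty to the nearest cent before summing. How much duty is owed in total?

Line 1 (5476.96.17, Solay, 994 kg, ¥124,041.26):
Base rate for 5476.96.17 is 29%.
Origin Solay qualifies under the Talica–Solay agreement and 5476.96.17 is covered: preferential rate 28% applies instead.
The additional-duty order on 5476.96.17 targets Ulena, not Solay; it does not apply.
Duty = ¥124,041.26 × 28% = ¥34,731.55.
Line 2 (7728.87.98, Solay, 2,477 kg, ¥563,666.12):
Base rate for 7728.87.98 is 13.5% + ¥0.07/kg.
Origin Solay qualifies under the Talica–Solay agreement and 7728.87.98 is covered: preferential rate 6.5% applies instead.
Duty = ¥563,666.12 × 6.5% = ¥36,638.30.
Line 3 (8529.41.32, Solay, 2,226 kg, ¥395,805.06):
Code 8529.41.32 is under a tariff-rate quota (threshold 995 kg). In-quota: 995 kg at 9.5%; over-quota: 1,231 kg at 16%.
Pro-rata value split: in-quota = ¥395,805.06 × 995/2,226 = ¥176,920.95; over-quota = ¥395,805.06 − ¥176,920.95 = ¥218,884.11.
In-quota duty = ¥176,920.95 × 9.5% = ¥16,807.49. Over-quota duty = ¥218,884.11 × 16% = ¥35,021.46.
Line duty = ¥16,807.49 + ¥35,021.46 = ¥51,828.95.
Total = ¥34,731.55 + ¥36,638.30 + ¥51,828.95 = ¥123,198.80.

¥123,198.80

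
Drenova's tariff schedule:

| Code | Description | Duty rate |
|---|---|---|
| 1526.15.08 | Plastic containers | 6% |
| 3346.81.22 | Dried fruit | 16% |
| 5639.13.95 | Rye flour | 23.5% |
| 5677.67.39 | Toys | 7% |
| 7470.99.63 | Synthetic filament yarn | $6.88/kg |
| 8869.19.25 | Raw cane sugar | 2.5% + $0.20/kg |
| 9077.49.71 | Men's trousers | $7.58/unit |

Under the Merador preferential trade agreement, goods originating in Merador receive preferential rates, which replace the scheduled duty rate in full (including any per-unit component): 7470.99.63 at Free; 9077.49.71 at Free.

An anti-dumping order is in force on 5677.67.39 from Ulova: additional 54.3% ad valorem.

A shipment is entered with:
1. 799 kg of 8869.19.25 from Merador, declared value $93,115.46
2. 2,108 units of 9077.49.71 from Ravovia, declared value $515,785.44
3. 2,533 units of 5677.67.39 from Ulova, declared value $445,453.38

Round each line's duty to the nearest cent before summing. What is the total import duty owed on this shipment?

Line 1 (8869.19.25, Merador, 799 kg, $93,115.46):
Base rate for 8869.19.25 is 2.5% + $0.20/kg.
Origin Merador is the FTA partner but 8869.19.25 is not on the preference list; base rate stands.
Duty = $93,115.46 × 2.5% + 799 × $0.20 = $2,487.69.
Line 2 (9077.49.71, Ravovia, 2,108 units, $515,785.44):
Base rate for 9077.49.71 is $7.58/unit.
9077.49.71 has an FTA preferential rate, but origin Ravovia is not Merador; base rate stands.
Duty = 2,108 × $7.58 = $15,978.64.
Line 3 (5677.67.39, Ulova, 2,533 units, $445,453.38):
Base rate for 5677.67.39 is 7%.
Additional duty on 5677.67.39 from Ulova: +54.3%. Applied ad valorem rate: 7% + 54.3% = 61.3%.
Duty = $445,453.38 × 61.3% = $273,062.92.
Total = $2,487.69 + $15,978.64 + $273,062.92 = $291,529.25.

$291,529.25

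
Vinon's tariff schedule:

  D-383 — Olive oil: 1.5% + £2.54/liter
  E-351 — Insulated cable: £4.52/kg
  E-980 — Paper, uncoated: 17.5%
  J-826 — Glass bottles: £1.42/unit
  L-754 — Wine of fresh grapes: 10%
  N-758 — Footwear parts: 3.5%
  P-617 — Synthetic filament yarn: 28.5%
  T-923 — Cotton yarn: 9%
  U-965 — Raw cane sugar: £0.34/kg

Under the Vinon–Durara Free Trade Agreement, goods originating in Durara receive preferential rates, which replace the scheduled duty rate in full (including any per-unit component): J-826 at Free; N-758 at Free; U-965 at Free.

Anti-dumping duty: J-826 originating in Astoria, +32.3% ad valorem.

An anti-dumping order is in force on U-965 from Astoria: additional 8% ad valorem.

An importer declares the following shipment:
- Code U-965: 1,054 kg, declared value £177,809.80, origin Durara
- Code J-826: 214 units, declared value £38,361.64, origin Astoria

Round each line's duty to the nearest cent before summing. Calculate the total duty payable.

Line 1 (U-965, Durara, 1,054 kg, £177,809.80):
Base rate for U-965 is £0.34/kg.
Origin Durara qualifies under the Vinon–Durara agreement and U-965 is covered: preferential rate Free applies instead.
The additional-duty order on U-965 targets Astoria, not Durara; it does not apply.
Duty = £177,809.80 × 0% = £0.00.
Line 2 (J-826, Astoria, 214 units, £38,361.64):
Base rate for J-826 is £1.42/unit.
J-826 has an FTA preferential rate, but origin Astoria is not Durara; base rate stands.
Additional duty on J-826 from Astoria: +32.3% ad valorem. Applied ad valorem rate = 32.3%.
Duty = £38,361.64 × 32.3% + 214 × £1.42 = £12,694.69.
Total = £0.00 + £12,694.69 = £12,694.69.

£12,694.69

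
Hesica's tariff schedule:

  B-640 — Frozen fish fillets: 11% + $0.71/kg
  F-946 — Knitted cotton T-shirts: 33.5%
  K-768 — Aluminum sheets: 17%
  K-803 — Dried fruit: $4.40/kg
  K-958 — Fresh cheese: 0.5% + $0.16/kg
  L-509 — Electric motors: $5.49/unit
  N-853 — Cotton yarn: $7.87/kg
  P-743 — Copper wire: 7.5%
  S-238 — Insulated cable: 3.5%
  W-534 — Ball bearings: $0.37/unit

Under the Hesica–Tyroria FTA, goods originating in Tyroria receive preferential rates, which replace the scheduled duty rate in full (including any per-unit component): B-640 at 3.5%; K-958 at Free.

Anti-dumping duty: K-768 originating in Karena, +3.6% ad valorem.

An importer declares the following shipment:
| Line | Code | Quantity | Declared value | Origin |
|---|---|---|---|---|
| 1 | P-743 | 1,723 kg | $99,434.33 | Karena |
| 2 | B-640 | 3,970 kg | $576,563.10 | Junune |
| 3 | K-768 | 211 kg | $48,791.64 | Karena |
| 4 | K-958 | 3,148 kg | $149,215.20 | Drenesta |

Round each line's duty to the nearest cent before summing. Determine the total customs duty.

Line 1 (P-743, Karena, 1,723 kg, $99,434.33):
Base rate for P-743 is 7.5%.
Duty = $99,434.33 × 7.5% = $7,457.57.
Line 2 (B-640, Junune, 3,970 kg, $576,563.10):
Base rate for B-640 is 11% + $0.71/kg.
B-640 has an FTA preferential rate, but origin Junune is not Tyroria; base rate stands.
Duty = $576,563.10 × 11% + 3,970 × $0.71 = $66,240.64.
Line 3 (K-768, Karena, 211 kg, $48,791.64):
Base rate for K-768 is 17%.
Additional duty on K-768 from Karena: +3.6%. Applied ad valorem rate: 17% + 3.6% = 20.6%.
Duty = $48,791.64 × 20.6% = $10,051.08.
Line 4 (K-958, Drenesta, 3,148 kg, $149,215.20):
Base rate for K-958 is 0.5% + $0.16/kg.
K-958 has an FTA preferential rate, but origin Drenesta is not Tyroria; base rate stands.
Duty = $149,215.20 × 0.5% + 3,148 × $0.16 = $1,249.76.
Total = $7,457.57 + $66,240.64 + $10,051.08 + $1,249.76 = $84,999.05.

$84,999.05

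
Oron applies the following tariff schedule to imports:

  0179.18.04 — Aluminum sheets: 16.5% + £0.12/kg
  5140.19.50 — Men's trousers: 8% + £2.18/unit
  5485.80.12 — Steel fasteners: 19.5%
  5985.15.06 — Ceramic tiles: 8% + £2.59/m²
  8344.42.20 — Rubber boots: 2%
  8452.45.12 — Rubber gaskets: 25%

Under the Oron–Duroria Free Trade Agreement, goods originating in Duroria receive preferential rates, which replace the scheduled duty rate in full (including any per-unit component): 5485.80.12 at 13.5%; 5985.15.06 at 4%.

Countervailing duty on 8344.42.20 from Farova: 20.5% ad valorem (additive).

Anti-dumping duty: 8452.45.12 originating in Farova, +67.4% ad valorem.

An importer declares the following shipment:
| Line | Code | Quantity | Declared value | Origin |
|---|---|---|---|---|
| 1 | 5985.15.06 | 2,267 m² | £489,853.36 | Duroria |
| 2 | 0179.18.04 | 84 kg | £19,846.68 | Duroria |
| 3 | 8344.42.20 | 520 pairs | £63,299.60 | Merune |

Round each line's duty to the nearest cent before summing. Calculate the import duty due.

£24,144.90

Line 1 (5985.15.06, Duroria, 2,267 m², £489,853.36):
Base rate for 5985.15.06 is 8% + £2.59/m².
Origin Duroria qualifies under the Oron–Duroria agreement and 5985.15.06 is covered: preferential rate 4% applies instead.
Duty = £489,853.36 × 4% = £19,594.13.
Line 2 (0179.18.04, Duroria, 84 kg, £19,846.68):
Base rate for 0179.18.04 is 16.5% + £0.12/kg.
Origin Duroria is the FTA partner but 0179.18.04 is not on the preference list; base rate stands.
Duty = £19,846.68 × 16.5% + 84 × £0.12 = £3,284.78.
Line 3 (8344.42.20, Merune, 520 pairs, £63,299.60):
Base rate for 8344.42.20 is 2%.
The additional-duty order on 8344.42.20 targets Farova, not Merune; it does not apply.
Duty = £63,299.60 × 2% = £1,265.99.
Total = £19,594.13 + £3,284.78 + £1,265.99 = £24,144.90.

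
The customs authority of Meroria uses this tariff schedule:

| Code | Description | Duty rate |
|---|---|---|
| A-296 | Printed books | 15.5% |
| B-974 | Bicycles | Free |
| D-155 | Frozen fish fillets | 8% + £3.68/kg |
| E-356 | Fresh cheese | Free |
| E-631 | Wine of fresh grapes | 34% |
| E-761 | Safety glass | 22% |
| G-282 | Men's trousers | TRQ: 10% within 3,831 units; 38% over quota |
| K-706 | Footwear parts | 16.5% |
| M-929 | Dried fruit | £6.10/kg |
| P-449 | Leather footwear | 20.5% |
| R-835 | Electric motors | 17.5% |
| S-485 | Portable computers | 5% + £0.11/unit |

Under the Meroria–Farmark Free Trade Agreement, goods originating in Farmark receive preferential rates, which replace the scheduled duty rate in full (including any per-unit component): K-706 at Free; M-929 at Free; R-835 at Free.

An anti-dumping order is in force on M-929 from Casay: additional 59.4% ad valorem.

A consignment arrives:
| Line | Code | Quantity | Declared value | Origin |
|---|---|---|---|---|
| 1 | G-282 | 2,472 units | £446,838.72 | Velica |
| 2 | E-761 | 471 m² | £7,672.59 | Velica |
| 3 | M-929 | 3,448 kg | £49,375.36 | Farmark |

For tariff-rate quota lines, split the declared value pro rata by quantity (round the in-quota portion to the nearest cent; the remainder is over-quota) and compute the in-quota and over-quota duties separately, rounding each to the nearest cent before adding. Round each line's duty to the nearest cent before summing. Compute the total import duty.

£46,371.84

Line 1 (G-282, Velica, 2,472 units, £446,838.72):
Code G-282 is under a tariff-rate quota (threshold 3,831 units). Quantity 2,472 units is within the quota, so the in-quota rate 10% applies to the full value.
Duty = £446,838.72 × 10% = £44,683.87.
Line 2 (E-761, Velica, 471 m², £7,672.59):
Base rate for E-761 is 22%.
Duty = £7,672.59 × 22% = £1,687.97.
Line 3 (M-929, Farmark, 3,448 kg, £49,375.36):
Base rate for M-929 is £6.10/kg.
Origin Farmark qualifies under the Meroria–Farmark agreement and M-929 is covered: preferential rate Free applies instead.
The additional-duty order on M-929 targets Casay, not Farmark; it does not apply.
Duty = £49,375.36 × 0% = £0.00.
Total = £44,683.87 + £1,687.97 + £0.00 = £46,371.84.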